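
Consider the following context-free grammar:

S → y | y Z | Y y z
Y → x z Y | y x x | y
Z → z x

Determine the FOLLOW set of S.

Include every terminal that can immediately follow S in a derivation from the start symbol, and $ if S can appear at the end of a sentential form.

We compute FOLLOW(S) using the standard algorithm.
FOLLOW(S) starts with {$}.
FIRST(S) = {x, y}
FIRST(Y) = {x, y}
FIRST(Z) = {z}
FOLLOW(S) = {$}
FOLLOW(Y) = {y}
FOLLOW(Z) = {$}
Therefore, FOLLOW(S) = {$}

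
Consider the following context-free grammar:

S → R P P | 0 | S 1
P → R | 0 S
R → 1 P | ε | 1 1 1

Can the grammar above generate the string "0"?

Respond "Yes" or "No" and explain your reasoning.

Yes - a valid derivation exists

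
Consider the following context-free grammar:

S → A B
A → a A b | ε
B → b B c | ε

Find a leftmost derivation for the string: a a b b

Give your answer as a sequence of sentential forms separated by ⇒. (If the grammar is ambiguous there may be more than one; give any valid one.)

S ⇒ A B ⇒ a A b B ⇒ a a A b b B ⇒ a a b b B ⇒ a a b b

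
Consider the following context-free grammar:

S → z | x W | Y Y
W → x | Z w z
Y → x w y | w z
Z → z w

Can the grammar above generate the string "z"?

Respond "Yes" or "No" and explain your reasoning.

Yes - a valid derivation exists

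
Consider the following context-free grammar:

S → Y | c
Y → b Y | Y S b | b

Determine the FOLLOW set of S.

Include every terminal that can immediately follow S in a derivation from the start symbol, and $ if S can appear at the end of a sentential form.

We compute FOLLOW(S) using the standard algorithm.
FOLLOW(S) starts with {$}.
FIRST(S) = {b, c}
FIRST(Y) = {b}
FOLLOW(S) = {$, b}
FOLLOW(Y) = {$, b, c}
Therefore, FOLLOW(S) = {$, b}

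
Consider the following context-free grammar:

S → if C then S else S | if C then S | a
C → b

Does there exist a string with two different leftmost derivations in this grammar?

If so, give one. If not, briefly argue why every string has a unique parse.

Yes - the string 'if b then if b then if b then a else a else a' has two distinct leftmost derivations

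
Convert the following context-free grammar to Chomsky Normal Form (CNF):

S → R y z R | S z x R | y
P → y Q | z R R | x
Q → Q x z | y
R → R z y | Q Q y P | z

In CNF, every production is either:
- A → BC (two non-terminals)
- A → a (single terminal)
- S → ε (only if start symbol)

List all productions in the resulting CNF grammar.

TY → y; TZ → z; TX → x; S → y; P → x; Q → y; R → z; S → R X0; X0 → TY X1; X1 → TZ R; S → S X2; X2 → TZ X3; X3 → TX R; P → TY Q; P → TZ X4; X4 → R R; Q → Q X5; X5 → TX TZ; R → R X6; X6 → TZ TY; R → Q X7; X7 → Q X8; X8 → TY P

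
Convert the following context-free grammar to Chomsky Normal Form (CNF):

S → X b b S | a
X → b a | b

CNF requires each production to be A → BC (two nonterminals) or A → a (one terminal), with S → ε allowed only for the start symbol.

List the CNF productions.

TB → b; S → a; TA → a; X → b; S → X X0; X0 → TB X1; X1 → TB S; X → TB TA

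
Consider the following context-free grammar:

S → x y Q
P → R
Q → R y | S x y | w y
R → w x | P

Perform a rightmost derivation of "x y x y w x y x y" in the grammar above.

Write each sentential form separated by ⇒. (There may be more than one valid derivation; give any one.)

S ⇒ x y Q ⇒ x y S x y ⇒ x y x y Q x y ⇒ x y x y R y x y ⇒ x y x y w x y x y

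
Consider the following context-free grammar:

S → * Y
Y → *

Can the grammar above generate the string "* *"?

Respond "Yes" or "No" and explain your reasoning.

Yes - a valid derivation exists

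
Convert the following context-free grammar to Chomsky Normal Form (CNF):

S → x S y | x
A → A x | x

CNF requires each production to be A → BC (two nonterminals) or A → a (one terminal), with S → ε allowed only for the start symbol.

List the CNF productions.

TX → x; TY → y; S → x; A → x; S → TX X0; X0 → S TY; A → A TX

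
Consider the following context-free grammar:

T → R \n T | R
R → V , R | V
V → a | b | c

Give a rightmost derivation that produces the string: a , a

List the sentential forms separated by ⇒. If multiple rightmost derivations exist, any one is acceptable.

T ⇒ R ⇒ V , R ⇒ V , V ⇒ V , a ⇒ a , a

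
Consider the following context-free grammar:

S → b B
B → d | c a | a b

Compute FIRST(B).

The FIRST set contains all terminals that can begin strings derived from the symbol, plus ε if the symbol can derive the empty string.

We compute FIRST(B) using the standard algorithm.
FIRST(B) = {a, c, d}
FIRST(S) = {b}
Therefore, FIRST(B) = {a, c, d}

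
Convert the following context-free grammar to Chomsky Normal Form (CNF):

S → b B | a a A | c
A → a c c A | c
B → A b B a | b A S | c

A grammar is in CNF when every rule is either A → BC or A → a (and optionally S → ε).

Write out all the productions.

TB → b; TA → a; S → c; TC → c; A → c; B → c; S → TB B; S → TA X0; X0 → TA A; A → TA X1; X1 → TC X2; X2 → TC A; B → A X3; X3 → TB X4; X4 → B TA; B → TB X5; X5 → A S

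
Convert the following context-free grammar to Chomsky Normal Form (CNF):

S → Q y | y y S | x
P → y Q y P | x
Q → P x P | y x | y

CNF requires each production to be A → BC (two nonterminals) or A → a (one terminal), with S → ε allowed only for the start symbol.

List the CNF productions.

TY → y; S → x; P → x; TX → x; Q → y; S → Q TY; S → TY X0; X0 → TY S; P → TY X1; X1 → Q X2; X2 → TY P; Q → P X3; X3 → TX P; Q → TY TX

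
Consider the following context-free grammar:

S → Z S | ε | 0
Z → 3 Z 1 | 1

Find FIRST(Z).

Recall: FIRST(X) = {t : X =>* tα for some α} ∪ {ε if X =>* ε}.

We compute FIRST(Z) using the standard algorithm.
FIRST(S) = {0, 1, 3, ε}
FIRST(Z) = {1, 3}
Therefore, FIRST(Z) = {1, 3}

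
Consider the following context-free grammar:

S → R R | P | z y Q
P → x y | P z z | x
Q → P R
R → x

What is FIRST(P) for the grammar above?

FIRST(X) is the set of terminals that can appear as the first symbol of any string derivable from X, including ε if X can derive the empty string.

We compute FIRST(P) using the standard algorithm.
FIRST(P) = {x}
FIRST(Q) = {x}
FIRST(R) = {x}
FIRST(S) = {x, z}
Therefore, FIRST(P) = {x}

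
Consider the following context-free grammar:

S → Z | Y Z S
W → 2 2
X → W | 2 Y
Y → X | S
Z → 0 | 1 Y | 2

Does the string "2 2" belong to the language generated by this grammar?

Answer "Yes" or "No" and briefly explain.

No - no valid derivation exists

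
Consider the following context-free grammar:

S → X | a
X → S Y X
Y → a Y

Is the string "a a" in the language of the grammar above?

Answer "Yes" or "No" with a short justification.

No - no valid derivation exists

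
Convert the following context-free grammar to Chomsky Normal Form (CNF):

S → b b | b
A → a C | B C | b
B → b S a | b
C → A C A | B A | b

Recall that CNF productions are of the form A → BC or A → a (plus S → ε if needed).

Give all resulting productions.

TB → b; S → b; TA → a; A → b; B → b; C → b; S → TB TB; A → TA C; A → B C; B → TB X0; X0 → S TA; C → A X1; X1 → C A; C → B A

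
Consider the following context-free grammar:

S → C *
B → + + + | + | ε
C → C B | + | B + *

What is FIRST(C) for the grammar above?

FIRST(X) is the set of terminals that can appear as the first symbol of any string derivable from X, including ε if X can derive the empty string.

We compute FIRST(C) using the standard algorithm.
FIRST(B) = {+, ε}
FIRST(C) = {+}
FIRST(S) = {+}
Therefore, FIRST(C) = {+}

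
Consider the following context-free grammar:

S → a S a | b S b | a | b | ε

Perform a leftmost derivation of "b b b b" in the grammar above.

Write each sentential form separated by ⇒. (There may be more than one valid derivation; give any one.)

S ⇒ b S b ⇒ b b S b b ⇒ b b b b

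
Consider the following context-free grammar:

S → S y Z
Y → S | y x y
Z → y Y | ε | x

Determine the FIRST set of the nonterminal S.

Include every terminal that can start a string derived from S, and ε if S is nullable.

We compute FIRST(S) using the standard algorithm.
FIRST(S) = {}
FIRST(Y) = {y}
FIRST(Z) = {x, y, ε}
Therefore, FIRST(S) = {}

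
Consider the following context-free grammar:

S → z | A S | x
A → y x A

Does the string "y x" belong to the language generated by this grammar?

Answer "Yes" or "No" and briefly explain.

No - no valid derivation exists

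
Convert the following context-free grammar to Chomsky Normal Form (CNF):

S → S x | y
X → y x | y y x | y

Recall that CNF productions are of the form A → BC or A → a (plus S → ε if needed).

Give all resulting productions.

TX → x; S → y; TY → y; X → y; S → S TX; X → TY TX; X → TY X0; X0 → TY TX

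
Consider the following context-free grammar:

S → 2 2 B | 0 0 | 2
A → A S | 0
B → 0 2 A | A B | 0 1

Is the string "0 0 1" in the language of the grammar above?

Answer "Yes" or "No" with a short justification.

No - no valid derivation exists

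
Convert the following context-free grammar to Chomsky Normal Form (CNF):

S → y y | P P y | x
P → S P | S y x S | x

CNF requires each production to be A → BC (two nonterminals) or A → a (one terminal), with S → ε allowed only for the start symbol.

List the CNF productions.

TY → y; S → x; TX → x; P → x; S → TY TY; S → P X0; X0 → P TY; P → S P; P → S X1; X1 → TY X2; X2 → TX S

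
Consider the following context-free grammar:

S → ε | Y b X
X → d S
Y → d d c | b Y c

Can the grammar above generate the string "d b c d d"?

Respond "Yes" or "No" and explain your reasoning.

No - no valid derivation exists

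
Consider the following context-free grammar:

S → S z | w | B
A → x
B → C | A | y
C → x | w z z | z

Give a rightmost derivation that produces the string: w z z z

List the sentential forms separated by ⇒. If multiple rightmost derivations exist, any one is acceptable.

S ⇒ S z ⇒ S z z ⇒ S z z z ⇒ w z z z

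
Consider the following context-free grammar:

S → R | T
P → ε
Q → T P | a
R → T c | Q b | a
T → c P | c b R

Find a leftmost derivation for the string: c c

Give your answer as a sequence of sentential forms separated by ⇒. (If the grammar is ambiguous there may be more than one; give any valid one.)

S ⇒ R ⇒ T c ⇒ c P c ⇒ c c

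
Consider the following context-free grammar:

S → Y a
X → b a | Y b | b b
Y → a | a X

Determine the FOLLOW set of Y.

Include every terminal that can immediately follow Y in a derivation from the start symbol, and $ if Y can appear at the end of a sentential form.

We compute FOLLOW(Y) using the standard algorithm.
FOLLOW(S) starts with {$}.
FIRST(S) = {a}
FIRST(X) = {a, b}
FIRST(Y) = {a}
FOLLOW(S) = {$}
FOLLOW(X) = {a, b}
FOLLOW(Y) = {a, b}
Therefore, FOLLOW(Y) = {a, b}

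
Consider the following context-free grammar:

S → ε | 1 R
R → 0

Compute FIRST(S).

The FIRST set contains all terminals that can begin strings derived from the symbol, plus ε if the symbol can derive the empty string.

We compute FIRST(S) using the standard algorithm.
FIRST(R) = {0}
FIRST(S) = {1, ε}
Therefore, FIRST(S) = {1, ε}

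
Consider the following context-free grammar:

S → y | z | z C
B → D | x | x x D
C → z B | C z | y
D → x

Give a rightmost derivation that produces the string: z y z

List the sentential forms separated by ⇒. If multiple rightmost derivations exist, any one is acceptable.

S ⇒ z C ⇒ z C z ⇒ z y z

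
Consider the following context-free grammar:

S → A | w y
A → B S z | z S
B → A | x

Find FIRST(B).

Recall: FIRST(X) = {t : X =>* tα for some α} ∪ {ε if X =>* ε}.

We compute FIRST(B) using the standard algorithm.
FIRST(A) = {x, z}
FIRST(B) = {x, z}
FIRST(S) = {w, x, z}
Therefore, FIRST(B) = {x, z}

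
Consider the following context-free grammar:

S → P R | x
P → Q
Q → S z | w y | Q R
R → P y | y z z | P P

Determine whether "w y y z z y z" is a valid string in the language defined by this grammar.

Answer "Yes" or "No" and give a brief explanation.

No - no valid derivation exists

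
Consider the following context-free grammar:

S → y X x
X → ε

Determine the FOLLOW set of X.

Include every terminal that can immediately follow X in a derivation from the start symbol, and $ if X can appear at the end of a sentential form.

We compute FOLLOW(X) using the standard algorithm.
FOLLOW(S) starts with {$}.
FIRST(S) = {y}
FIRST(X) = {ε}
FOLLOW(S) = {$}
FOLLOW(X) = {x}
Therefore, FOLLOW(X) = {x}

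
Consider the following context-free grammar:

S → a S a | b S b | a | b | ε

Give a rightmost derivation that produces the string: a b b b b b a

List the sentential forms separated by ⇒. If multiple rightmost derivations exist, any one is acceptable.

S ⇒ a S a ⇒ a b S b a ⇒ a b b S b b a ⇒ a b b b b b a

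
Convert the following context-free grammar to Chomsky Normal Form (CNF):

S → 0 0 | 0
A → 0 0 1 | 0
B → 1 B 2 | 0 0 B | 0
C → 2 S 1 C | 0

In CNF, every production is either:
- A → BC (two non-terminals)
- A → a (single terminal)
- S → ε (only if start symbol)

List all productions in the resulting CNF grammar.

T0 → 0; S → 0; T1 → 1; A → 0; T2 → 2; B → 0; C → 0; S → T0 T0; A → T0 X0; X0 → T0 T1; B → T1 X1; X1 → B T2; B → T0 X2; X2 → T0 B; C → T2 X3; X3 → S X4; X4 → T1 C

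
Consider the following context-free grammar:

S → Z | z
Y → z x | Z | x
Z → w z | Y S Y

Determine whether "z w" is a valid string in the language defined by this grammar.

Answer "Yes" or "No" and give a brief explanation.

No - no valid derivation exists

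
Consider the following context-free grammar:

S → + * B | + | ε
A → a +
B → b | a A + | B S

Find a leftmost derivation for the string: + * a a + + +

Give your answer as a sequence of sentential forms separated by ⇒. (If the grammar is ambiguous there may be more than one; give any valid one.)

S ⇒ + * B ⇒ + * B S ⇒ + * a A + S ⇒ + * a a + + S ⇒ + * a a + + +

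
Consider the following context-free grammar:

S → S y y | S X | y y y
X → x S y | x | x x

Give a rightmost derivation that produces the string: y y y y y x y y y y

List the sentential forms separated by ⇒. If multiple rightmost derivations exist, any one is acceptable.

S ⇒ S X ⇒ S x S y ⇒ S x y y y y ⇒ S y y x y y y y ⇒ y y y y y x y y y y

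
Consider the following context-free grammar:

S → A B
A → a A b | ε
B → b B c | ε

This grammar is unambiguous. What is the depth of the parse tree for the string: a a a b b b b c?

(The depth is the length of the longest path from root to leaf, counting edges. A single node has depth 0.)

5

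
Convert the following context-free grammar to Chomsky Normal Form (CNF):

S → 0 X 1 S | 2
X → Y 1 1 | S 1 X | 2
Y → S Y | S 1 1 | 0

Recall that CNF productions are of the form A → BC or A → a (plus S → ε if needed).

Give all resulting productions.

T0 → 0; T1 → 1; S → 2; X → 2; Y → 0; S → T0 X0; X0 → X X1; X1 → T1 S; X → Y X2; X2 → T1 T1; X → S X3; X3 → T1 X; Y → S Y; Y → S X4; X4 → T1 T1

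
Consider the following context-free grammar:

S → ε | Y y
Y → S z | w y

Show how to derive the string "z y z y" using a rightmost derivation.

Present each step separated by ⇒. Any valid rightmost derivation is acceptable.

S ⇒ Y y ⇒ S z y ⇒ Y y z y ⇒ S z y z y ⇒ z y z y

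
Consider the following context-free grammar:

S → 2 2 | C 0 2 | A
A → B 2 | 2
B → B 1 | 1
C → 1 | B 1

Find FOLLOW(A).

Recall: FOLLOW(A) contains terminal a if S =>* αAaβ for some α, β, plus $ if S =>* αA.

We compute FOLLOW(A) using the standard algorithm.
FOLLOW(S) starts with {$}.
FIRST(A) = {1, 2}
FIRST(B) = {1}
FIRST(C) = {1}
FIRST(S) = {1, 2}
FOLLOW(A) = {$}
FOLLOW(B) = {1, 2}
FOLLOW(C) = {0}
FOLLOW(S) = {$}
Therefore, FOLLOW(A) = {$}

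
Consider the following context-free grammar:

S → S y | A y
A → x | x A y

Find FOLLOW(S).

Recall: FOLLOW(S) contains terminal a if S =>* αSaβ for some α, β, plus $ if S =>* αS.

We compute FOLLOW(S) using the standard algorithm.
FOLLOW(S) starts with {$}.
FIRST(A) = {x}
FIRST(S) = {x}
FOLLOW(A) = {y}
FOLLOW(S) = {$, y}
Therefore, FOLLOW(S) = {$, y}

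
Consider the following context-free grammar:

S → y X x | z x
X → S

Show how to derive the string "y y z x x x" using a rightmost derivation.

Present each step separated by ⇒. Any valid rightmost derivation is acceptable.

S ⇒ y X x ⇒ y S x ⇒ y y X x x ⇒ y y S x x ⇒ y y z x x x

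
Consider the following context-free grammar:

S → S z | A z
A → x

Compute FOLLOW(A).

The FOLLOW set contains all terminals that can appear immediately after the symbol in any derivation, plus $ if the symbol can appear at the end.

We compute FOLLOW(A) using the standard algorithm.
FOLLOW(S) starts with {$}.
FIRST(A) = {x}
FIRST(S) = {x}
FOLLOW(A) = {z}
FOLLOW(S) = {$, z}
Therefore, FOLLOW(A) = {z}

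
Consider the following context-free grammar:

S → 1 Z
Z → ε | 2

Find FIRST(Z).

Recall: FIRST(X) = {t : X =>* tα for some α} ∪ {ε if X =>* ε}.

We compute FIRST(Z) using the standard algorithm.
FIRST(S) = {1}
FIRST(Z) = {2, ε}
Therefore, FIRST(Z) = {2, ε}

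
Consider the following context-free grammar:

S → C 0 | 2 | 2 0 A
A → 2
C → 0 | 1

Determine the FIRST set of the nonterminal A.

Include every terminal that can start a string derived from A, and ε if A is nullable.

We compute FIRST(A) using the standard algorithm.
FIRST(A) = {2}
FIRST(C) = {0, 1}
FIRST(S) = {0, 1, 2}
Therefore, FIRST(A) = {2}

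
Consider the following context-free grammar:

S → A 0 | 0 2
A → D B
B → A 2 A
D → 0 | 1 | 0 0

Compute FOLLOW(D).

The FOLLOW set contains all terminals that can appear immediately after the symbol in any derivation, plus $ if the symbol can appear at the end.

We compute FOLLOW(D) using the standard algorithm.
FOLLOW(S) starts with {$}.
FIRST(A) = {0, 1}
FIRST(B) = {0, 1}
FIRST(D) = {0, 1}
FIRST(S) = {0, 1}
FOLLOW(A) = {0, 2}
FOLLOW(B) = {0, 2}
FOLLOW(D) = {0, 1}
FOLLOW(S) = {$}
Therefore, FOLLOW(D) = {0, 1}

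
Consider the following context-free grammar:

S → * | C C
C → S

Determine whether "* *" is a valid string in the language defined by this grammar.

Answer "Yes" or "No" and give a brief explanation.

Yes - a valid derivation exists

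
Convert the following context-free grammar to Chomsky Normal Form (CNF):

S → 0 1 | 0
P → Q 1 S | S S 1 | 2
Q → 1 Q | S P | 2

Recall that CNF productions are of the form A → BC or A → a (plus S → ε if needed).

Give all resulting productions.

T0 → 0; T1 → 1; S → 0; P → 2; Q → 2; S → T0 T1; P → Q X0; X0 → T1 S; P → S X1; X1 → S T1; Q → T1 Q; Q → S P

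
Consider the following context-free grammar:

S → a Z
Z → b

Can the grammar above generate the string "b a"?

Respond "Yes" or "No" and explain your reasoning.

No - no valid derivation exists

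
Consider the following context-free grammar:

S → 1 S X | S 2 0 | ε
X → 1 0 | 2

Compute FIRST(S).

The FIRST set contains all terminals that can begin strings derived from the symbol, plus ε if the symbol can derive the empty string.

We compute FIRST(S) using the standard algorithm.
FIRST(S) = {1, 2, ε}
FIRST(X) = {1, 2}
Therefore, FIRST(S) = {1, 2, ε}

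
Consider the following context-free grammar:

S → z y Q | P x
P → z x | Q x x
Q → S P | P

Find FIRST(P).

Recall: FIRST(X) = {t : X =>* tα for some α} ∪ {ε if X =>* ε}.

We compute FIRST(P) using the standard algorithm.
FIRST(P) = {z}
FIRST(Q) = {z}
FIRST(S) = {z}
Therefore, FIRST(P) = {z}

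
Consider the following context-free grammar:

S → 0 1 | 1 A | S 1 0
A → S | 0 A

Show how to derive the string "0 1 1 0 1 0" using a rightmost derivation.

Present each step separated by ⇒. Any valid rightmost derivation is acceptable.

S ⇒ S 1 0 ⇒ S 1 0 1 0 ⇒ 0 1 1 0 1 0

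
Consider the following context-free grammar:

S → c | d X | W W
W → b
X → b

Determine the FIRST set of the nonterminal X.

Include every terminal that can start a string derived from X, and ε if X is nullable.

We compute FIRST(X) using the standard algorithm.
FIRST(S) = {b, c, d}
FIRST(W) = {b}
FIRST(X) = {b}
Therefore, FIRST(X) = {b}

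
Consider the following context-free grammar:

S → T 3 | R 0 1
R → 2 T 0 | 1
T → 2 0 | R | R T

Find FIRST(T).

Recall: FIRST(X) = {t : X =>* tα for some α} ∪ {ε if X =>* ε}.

We compute FIRST(T) using the standard algorithm.
FIRST(R) = {1, 2}
FIRST(S) = {1, 2}
FIRST(T) = {1, 2}
Therefore, FIRST(T) = {1, 2}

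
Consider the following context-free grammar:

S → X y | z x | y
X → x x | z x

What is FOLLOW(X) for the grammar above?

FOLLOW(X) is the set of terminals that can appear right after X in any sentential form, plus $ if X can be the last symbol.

We compute FOLLOW(X) using the standard algorithm.
FOLLOW(S) starts with {$}.
FIRST(S) = {x, y, z}
FIRST(X) = {x, z}
FOLLOW(S) = {$}
FOLLOW(X) = {y}
Therefore, FOLLOW(X) = {y}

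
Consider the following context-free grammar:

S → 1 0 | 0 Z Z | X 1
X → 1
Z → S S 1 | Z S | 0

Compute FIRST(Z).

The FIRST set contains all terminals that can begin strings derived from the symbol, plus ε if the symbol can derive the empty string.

We compute FIRST(Z) using the standard algorithm.
FIRST(S) = {0, 1}
FIRST(X) = {1}
FIRST(Z) = {0, 1}
Therefore, FIRST(Z) = {0, 1}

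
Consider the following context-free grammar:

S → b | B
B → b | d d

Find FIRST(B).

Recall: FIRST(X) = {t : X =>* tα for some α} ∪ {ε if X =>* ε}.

We compute FIRST(B) using the standard algorithm.
FIRST(B) = {b, d}
FIRST(S) = {b, d}
Therefore, FIRST(B) = {b, d}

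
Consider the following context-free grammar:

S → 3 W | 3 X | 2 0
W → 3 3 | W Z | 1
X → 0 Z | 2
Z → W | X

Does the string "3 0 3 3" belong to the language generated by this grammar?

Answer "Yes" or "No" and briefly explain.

Yes - a valid derivation exists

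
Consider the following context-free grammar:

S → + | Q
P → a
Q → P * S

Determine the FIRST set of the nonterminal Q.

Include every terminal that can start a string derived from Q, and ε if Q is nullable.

We compute FIRST(Q) using the standard algorithm.
FIRST(P) = {a}
FIRST(Q) = {a}
FIRST(S) = {+, a}
Therefore, FIRST(Q) = {a}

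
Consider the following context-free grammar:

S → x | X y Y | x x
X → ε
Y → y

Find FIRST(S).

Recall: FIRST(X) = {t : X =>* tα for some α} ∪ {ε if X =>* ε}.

We compute FIRST(S) using the standard algorithm.
FIRST(S) = {x, y}
FIRST(X) = {ε}
FIRST(Y) = {y}
Therefore, FIRST(S) = {x, y}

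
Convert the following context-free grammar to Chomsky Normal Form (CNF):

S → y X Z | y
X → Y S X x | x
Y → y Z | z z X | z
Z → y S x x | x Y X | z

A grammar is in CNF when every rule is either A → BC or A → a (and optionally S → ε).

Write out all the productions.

TY → y; S → y; TX → x; X → x; TZ → z; Y → z; Z → z; S → TY X0; X0 → X Z; X → Y X1; X1 → S X2; X2 → X TX; Y → TY Z; Y → TZ X3; X3 → TZ X; Z → TY X4; X4 → S X5; X5 → TX TX; Z → TX X6; X6 → Y X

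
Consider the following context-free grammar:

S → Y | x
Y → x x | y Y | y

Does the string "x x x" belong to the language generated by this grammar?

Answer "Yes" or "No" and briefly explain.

No - no valid derivation exists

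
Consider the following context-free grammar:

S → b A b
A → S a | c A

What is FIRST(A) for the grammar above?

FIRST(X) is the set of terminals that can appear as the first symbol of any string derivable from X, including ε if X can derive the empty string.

We compute FIRST(A) using the standard algorithm.
FIRST(A) = {b, c}
FIRST(S) = {b}
Therefore, FIRST(A) = {b, c}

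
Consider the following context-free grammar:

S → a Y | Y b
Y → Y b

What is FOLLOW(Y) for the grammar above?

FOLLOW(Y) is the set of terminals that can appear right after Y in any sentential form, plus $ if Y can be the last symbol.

We compute FOLLOW(Y) using the standard algorithm.
FOLLOW(S) starts with {$}.
FIRST(S) = {a}
FIRST(Y) = {}
FOLLOW(S) = {$}
FOLLOW(Y) = {$, b}
Therefore, FOLLOW(Y) = {$, b}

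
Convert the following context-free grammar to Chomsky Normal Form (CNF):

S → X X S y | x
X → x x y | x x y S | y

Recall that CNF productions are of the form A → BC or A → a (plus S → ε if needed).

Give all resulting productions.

TY → y; S → x; TX → x; X → y; S → X X0; X0 → X X1; X1 → S TY; X → TX X2; X2 → TX TY; X → TX X3; X3 → TX X4; X4 → TY S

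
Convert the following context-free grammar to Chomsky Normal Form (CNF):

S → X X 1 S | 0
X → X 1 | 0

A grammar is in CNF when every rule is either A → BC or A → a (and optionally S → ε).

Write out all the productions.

T1 → 1; S → 0; X → 0; S → X X0; X0 → X X1; X1 → T1 S; X → X T1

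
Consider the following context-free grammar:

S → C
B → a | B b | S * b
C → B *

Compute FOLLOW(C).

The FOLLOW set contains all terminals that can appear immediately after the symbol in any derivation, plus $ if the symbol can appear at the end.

We compute FOLLOW(C) using the standard algorithm.
FOLLOW(S) starts with {$}.
FIRST(B) = {a}
FIRST(C) = {a}
FIRST(S) = {a}
FOLLOW(B) = {*, b}
FOLLOW(C) = {$, *}
FOLLOW(S) = {$, *}
Therefore, FOLLOW(C) = {$, *}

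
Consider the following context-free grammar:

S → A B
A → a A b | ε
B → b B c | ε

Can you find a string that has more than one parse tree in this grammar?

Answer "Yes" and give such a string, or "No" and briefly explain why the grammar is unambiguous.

No - the grammar is unambiguous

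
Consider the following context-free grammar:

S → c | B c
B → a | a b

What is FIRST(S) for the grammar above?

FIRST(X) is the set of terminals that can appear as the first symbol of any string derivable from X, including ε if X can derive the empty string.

We compute FIRST(S) using the standard algorithm.
FIRST(B) = {a}
FIRST(S) = {a, c}
Therefore, FIRST(S) = {a, c}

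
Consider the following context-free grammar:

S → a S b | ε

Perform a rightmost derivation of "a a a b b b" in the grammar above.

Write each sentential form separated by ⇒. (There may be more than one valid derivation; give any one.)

S ⇒ a S b ⇒ a a S b b ⇒ a a a S b b b ⇒ a a a b b b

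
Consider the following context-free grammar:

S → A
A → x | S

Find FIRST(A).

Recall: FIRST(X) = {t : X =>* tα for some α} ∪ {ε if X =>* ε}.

We compute FIRST(A) using the standard algorithm.
FIRST(A) = {x}
FIRST(S) = {x}
Therefore, FIRST(A) = {x}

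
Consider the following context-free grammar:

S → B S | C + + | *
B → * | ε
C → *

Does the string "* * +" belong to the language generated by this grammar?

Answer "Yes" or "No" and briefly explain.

No - no valid derivation exists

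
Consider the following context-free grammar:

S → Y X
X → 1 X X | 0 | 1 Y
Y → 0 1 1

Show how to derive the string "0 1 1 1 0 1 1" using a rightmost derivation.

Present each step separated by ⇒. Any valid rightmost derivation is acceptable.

S ⇒ Y X ⇒ Y 1 Y ⇒ Y 1 0 1 1 ⇒ 0 1 1 1 0 1 1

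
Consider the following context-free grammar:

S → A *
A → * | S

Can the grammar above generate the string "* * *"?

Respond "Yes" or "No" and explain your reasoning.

Yes - a valid derivation exists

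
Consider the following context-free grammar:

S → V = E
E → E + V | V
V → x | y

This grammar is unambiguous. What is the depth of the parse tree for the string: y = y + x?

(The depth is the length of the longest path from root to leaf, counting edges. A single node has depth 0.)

4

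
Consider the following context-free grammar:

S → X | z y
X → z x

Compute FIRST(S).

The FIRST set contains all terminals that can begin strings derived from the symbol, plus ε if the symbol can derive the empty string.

We compute FIRST(S) using the standard algorithm.
FIRST(S) = {z}
FIRST(X) = {z}
Therefore, FIRST(S) = {z}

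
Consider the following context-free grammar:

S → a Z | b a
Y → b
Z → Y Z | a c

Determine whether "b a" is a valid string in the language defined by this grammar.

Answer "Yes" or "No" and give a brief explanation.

Yes - a valid derivation exists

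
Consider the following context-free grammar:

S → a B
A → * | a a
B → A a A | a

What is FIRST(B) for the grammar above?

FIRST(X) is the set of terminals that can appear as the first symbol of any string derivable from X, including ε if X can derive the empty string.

We compute FIRST(B) using the standard algorithm.
FIRST(A) = {*, a}
FIRST(B) = {*, a}
FIRST(S) = {a}
Therefore, FIRST(B) = {*, a}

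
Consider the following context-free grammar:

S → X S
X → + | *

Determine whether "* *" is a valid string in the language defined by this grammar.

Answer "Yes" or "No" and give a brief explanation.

No - no valid derivation exists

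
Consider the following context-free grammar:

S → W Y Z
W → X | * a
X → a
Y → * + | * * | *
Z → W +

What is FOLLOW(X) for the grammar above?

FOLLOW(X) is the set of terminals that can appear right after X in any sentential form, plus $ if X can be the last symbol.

We compute FOLLOW(X) using the standard algorithm.
FOLLOW(S) starts with {$}.
FIRST(S) = {*, a}
FIRST(W) = {*, a}
FIRST(X) = {a}
FIRST(Y) = {*}
FIRST(Z) = {*, a}
FOLLOW(S) = {$}
FOLLOW(W) = {*, +}
FOLLOW(X) = {*, +}
FOLLOW(Y) = {*, a}
FOLLOW(Z) = {$}
Therefore, FOLLOW(X) = {*, +}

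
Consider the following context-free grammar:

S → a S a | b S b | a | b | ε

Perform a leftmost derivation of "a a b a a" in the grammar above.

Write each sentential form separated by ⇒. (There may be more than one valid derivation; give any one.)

S ⇒ a S a ⇒ a a S a a ⇒ a a b a a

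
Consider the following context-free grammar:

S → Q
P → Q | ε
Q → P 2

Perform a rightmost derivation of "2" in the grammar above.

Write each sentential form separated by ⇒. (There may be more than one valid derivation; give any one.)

S ⇒ Q ⇒ P 2 ⇒ 2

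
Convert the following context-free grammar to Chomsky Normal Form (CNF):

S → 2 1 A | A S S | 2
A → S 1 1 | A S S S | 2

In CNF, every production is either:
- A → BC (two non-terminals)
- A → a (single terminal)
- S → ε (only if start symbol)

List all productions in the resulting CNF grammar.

T2 → 2; T1 → 1; S → 2; A → 2; S → T2 X0; X0 → T1 A; S → A X1; X1 → S S; A → S X2; X2 → T1 T1; A → A X3; X3 → S X4; X4 → S S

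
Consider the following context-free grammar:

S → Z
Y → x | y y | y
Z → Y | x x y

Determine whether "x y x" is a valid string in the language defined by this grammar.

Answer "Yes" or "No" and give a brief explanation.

No - no valid derivation exists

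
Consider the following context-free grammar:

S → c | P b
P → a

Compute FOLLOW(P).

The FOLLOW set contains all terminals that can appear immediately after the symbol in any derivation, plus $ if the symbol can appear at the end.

We compute FOLLOW(P) using the standard algorithm.
FOLLOW(S) starts with {$}.
FIRST(P) = {a}
FIRST(S) = {a, c}
FOLLOW(P) = {b}
FOLLOW(S) = {$}
Therefore, FOLLOW(P) = {b}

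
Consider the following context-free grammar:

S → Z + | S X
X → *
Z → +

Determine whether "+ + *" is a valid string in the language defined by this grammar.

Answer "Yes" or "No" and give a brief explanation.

Yes - a valid derivation exists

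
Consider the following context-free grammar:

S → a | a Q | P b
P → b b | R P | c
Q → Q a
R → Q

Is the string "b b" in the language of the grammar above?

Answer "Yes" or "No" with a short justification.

No - no valid derivation exists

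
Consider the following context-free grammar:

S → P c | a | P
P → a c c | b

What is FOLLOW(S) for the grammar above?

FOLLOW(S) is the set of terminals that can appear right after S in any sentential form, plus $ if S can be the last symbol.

We compute FOLLOW(S) using the standard algorithm.
FOLLOW(S) starts with {$}.
FIRST(P) = {a, b}
FIRST(S) = {a, b}
FOLLOW(P) = {$, c}
FOLLOW(S) = {$}
Therefore, FOLLOW(S) = {$}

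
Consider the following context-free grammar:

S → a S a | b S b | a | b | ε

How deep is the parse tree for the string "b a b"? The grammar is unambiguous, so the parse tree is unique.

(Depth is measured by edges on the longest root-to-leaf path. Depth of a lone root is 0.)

2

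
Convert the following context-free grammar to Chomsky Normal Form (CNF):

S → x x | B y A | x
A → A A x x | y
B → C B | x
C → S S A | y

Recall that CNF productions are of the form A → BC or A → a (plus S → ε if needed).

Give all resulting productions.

TX → x; TY → y; S → x; A → y; B → x; C → y; S → TX TX; S → B X0; X0 → TY A; A → A X1; X1 → A X2; X2 → TX TX; B → C B; C → S X3; X3 → S A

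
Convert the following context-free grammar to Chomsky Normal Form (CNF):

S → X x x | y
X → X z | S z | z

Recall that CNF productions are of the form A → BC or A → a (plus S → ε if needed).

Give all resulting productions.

TX → x; S → y; TZ → z; X → z; S → X X0; X0 → TX TX; X → X TZ; X → S TZ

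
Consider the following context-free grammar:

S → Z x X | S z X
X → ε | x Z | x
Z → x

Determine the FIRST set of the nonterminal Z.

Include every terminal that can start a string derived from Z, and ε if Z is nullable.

We compute FIRST(Z) using the standard algorithm.
FIRST(S) = {x}
FIRST(X) = {x, ε}
FIRST(Z) = {x}
Therefore, FIRST(Z) = {x}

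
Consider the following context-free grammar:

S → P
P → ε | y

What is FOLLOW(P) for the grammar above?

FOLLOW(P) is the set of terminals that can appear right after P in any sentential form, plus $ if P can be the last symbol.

We compute FOLLOW(P) using the standard algorithm.
FOLLOW(S) starts with {$}.
FIRST(P) = {y, ε}
FIRST(S) = {y, ε}
FOLLOW(P) = {$}
FOLLOW(S) = {$}
Therefore, FOLLOW(P) = {$}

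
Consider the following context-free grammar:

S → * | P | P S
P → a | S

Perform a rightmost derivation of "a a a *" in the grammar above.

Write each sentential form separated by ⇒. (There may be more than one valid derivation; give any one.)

S ⇒ P S ⇒ P P S ⇒ P P P S ⇒ P P P * ⇒ P P a * ⇒ P a a * ⇒ a a a *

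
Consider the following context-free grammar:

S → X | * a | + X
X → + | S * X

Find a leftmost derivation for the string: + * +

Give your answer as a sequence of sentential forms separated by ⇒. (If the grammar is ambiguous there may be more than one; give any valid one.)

S ⇒ X ⇒ S * X ⇒ X * X ⇒ + * X ⇒ + * +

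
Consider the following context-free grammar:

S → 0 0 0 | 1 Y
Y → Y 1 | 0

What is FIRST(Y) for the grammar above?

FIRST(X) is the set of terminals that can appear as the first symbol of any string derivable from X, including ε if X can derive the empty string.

We compute FIRST(Y) using the standard algorithm.
FIRST(S) = {0, 1}
FIRST(Y) = {0}
Therefore, FIRST(Y) = {0}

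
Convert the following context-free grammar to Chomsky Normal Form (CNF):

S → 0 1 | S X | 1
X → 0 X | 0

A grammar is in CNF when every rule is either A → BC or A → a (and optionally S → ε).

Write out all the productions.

T0 → 0; T1 → 1; S → 1; X → 0; S → T0 T1; S → S X; X → T0 X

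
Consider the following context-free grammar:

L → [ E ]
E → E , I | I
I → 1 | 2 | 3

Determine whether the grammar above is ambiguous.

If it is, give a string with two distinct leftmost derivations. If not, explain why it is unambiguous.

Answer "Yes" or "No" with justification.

No - the grammar is unambiguous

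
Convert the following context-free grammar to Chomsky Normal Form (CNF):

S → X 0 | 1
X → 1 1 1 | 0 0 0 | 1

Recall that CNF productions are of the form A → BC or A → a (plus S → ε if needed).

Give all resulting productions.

T0 → 0; S → 1; T1 → 1; X → 1; S → X T0; X → T1 X0; X0 → T1 T1; X → T0 X1; X1 → T0 T0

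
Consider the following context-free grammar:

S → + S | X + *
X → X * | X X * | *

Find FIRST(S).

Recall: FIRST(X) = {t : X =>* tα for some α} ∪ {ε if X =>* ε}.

We compute FIRST(S) using the standard algorithm.
FIRST(S) = {*, +}
FIRST(X) = {*}
Therefore, FIRST(S) = {*, +}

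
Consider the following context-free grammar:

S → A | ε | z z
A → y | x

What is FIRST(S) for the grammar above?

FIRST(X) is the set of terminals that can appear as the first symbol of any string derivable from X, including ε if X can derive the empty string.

We compute FIRST(S) using the standard algorithm.
FIRST(A) = {x, y}
FIRST(S) = {x, y, z, ε}
Therefore, FIRST(S) = {x, y, z, ε}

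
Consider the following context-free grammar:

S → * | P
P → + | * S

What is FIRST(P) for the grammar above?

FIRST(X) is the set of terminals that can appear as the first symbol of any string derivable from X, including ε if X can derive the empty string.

We compute FIRST(P) using the standard algorithm.
FIRST(P) = {*, +}
FIRST(S) = {*, +}
Therefore, FIRST(P) = {*, +}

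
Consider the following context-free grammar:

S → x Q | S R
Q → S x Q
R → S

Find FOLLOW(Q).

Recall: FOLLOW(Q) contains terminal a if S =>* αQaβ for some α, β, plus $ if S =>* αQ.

We compute FOLLOW(Q) using the standard algorithm.
FOLLOW(S) starts with {$}.
FIRST(Q) = {x}
FIRST(R) = {x}
FIRST(S) = {x}
FOLLOW(Q) = {$, x}
FOLLOW(R) = {$, x}
FOLLOW(S) = {$, x}
Therefore, FOLLOW(Q) = {$, x}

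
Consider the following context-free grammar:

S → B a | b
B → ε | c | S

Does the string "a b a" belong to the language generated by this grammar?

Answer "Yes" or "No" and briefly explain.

No - no valid derivation exists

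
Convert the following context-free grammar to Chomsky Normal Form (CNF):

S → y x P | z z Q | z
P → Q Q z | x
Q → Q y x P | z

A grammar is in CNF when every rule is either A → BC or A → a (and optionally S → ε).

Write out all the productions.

TY → y; TX → x; TZ → z; S → z; P → x; Q → z; S → TY X0; X0 → TX P; S → TZ X1; X1 → TZ Q; P → Q X2; X2 → Q TZ; Q → Q X3; X3 → TY X4; X4 → TX P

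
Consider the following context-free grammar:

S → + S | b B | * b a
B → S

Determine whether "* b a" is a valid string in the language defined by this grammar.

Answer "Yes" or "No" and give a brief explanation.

Yes - a valid derivation exists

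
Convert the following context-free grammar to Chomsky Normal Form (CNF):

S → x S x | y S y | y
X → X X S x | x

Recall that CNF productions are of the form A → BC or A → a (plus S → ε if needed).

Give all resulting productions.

TX → x; TY → y; S → y; X → x; S → TX X0; X0 → S TX; S → TY X1; X1 → S TY; X → X X2; X2 → X X3; X3 → S TX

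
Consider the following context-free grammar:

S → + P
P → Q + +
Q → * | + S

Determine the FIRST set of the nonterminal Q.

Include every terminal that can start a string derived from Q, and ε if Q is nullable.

We compute FIRST(Q) using the standard algorithm.
FIRST(P) = {*, +}
FIRST(Q) = {*, +}
FIRST(S) = {+}
Therefore, FIRST(Q) = {*, +}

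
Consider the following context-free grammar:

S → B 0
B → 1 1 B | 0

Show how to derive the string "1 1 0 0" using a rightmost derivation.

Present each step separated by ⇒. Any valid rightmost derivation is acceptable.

S ⇒ B 0 ⇒ 1 1 B 0 ⇒ 1 1 0 0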